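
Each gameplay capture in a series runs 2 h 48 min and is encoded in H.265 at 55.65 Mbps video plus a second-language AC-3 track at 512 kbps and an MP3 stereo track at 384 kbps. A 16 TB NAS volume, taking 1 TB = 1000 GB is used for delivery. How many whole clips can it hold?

2 h 48 min = 168 min = 10080 s
Audio total: 512 + 384 = 896 kbps = 0.896 Mbps.
Total bitrate: 56.546 Mbps.
Per item: 56.546 Mbps × 10080 s = 569,984 Mb = 71,248 MB.
Capacity: 16 TB = 128,000,000 Mb; 224.57 items → 224 complete.

224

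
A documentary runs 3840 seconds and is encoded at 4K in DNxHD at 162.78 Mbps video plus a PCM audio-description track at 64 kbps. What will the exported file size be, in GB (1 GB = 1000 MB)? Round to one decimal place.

Audio: 64 kbps = 0.064 Mbps.
Total bitrate: 162.78 + 0.064 = 162.844 Mbps.
Stream data: 162.844 Mbps × 3840 s = 625321.0 Mb.
625,321 Mb ÷ 8 = 78,165 MB → 78.17 GB.

78.2 GB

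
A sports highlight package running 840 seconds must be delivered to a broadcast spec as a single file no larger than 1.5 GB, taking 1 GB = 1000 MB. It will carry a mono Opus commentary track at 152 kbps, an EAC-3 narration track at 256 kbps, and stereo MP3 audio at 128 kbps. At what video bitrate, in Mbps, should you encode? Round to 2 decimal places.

Budget: 1.5 GB = 12000.0 Mb.
Total bitrate budget: 12000.0 Mb / 840 s = 14.286 Mbps.
Audio total: 152 + 256 + 128 = 536 kbps = 0.536 Mbps.
Video: 14.286 − 0.536 = 13.750 Mbps.

13.75 Mbps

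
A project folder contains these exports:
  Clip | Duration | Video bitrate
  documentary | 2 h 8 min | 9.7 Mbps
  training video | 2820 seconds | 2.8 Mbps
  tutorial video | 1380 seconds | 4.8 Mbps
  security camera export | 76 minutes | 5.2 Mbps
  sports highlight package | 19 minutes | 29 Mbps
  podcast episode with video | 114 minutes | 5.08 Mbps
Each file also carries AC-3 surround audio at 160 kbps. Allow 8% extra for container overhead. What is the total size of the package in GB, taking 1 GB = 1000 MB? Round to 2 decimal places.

24.90 GB

Audio: 160 kbps = 0.160 Mbps.
documentary: 9.860 Mbps × 7680 s × 1.08 = 81782.8 Mb
training video: 2.960 Mbps × 2820 s × 1.08 = 9015.0 Mb
tutorial video: 4.960 Mbps × 1380 s × 1.08 = 7392.4 Mb
security camera export: 5.360 Mbps × 4560 s × 1.08 = 26396.9 Mb
sports highlight package: 29.160 Mbps × 1140 s × 1.08 = 35901.8 Mb
podcast episode with video: 5.240 Mbps × 6840 s × 1.08 = 38708.9 Mb
Total: 199197.8 Mb = 24899.7 MB.
= 24.90 GB.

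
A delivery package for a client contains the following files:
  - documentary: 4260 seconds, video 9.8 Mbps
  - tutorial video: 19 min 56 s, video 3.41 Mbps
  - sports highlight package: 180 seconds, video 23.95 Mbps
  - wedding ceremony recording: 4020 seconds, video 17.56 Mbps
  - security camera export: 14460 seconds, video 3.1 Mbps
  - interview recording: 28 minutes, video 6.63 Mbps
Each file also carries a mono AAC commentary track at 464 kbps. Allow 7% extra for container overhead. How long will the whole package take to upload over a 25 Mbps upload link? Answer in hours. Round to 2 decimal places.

2.24 hours

Audio: 464 kbps = 0.464 Mbps.
documentary: 10.264 Mbps × 4260 s × 1.07 = 46785.4 Mb
tutorial video: 3.874 Mbps × 1196 s × 1.07 = 4957.6 Mb
sports highlight package: 24.414 Mbps × 180 s × 1.07 = 4702.1 Mb
wedding ceremony recording: 18.024 Mbps × 4020 s × 1.07 = 77528.4 Mb
security camera export: 3.564 Mbps × 14460 s × 1.07 = 55142.9 Mb
interview recording: 7.094 Mbps × 1680 s × 1.07 = 12752.2 Mb
Total: 201868.7 Mb = 25233.6 MB.
At 25 Mbps: 201868.7 / 25 = 8075 s ≈ 2.24 hours.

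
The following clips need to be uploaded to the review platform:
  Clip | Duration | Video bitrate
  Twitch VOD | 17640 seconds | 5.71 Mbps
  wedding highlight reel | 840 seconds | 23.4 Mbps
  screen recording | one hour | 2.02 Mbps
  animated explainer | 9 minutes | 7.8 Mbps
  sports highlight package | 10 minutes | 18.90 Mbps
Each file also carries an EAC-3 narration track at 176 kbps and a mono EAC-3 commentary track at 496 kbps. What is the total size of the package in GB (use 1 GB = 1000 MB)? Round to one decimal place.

Audio total: 176 + 496 = 672 kbps = 0.672 Mbps.
Twitch VOD: 6.382 Mbps × 17640 s = 112578.5 Mb
wedding highlight reel: 24.072 Mbps × 840 s = 20220.5 Mb
screen recording: 2.692 Mbps × 3600 s = 9691.2 Mb
animated explainer: 8.472 Mbps × 540 s = 4574.9 Mb
sports highlight package: 19.572 Mbps × 600 s = 11743.2 Mb
Total: 158808.2 Mb = 19851.0 MB.
= 19.85 GB.

19.9 GB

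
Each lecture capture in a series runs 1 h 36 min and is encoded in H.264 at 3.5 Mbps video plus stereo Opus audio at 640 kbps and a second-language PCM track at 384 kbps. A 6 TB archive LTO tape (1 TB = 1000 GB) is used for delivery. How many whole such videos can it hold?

1 h 36 min = 96 min = 5760 s
Audio total: 640 + 384 = 1024 kbps = 1.024 Mbps.
Total bitrate: 4.524 Mbps.
Per item: 4.524 Mbps × 5760 s = 26,058 Mb = 3,257 MB.
Capacity: 6 TB = 48,000,000 Mb; 1842.03 items → 1842 complete.

1842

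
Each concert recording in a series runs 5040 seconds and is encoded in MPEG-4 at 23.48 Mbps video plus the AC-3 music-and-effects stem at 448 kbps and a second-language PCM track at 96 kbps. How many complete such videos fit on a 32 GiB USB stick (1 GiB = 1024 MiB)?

2

Audio total: 448 + 96 = 544 kbps = 0.544 Mbps.
Total bitrate: 24.024 Mbps.
Per item: 24.024 Mbps × 5040 s = 121,081 Mb = 15,135 MB.
Capacity: 32 GiB = 274,878 Mb; 2.27 items → 2 complete.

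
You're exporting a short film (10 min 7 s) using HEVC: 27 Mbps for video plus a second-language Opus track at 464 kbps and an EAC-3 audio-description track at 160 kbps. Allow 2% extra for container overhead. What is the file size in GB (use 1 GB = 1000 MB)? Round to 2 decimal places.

10 min 7 s = 607 s
Audio total: 464 + 160 = 624 kbps = 0.624 Mbps.
Total bitrate: 27 + 0.624 = 27.624 Mbps.
Stream data: 27.624 Mbps × 607 s = 16767.8 Mb.
With 2% container overhead: ×1.02.
17,103 Mb ÷ 8 = 2,138 MB → 2.138 GB.

2.14 GB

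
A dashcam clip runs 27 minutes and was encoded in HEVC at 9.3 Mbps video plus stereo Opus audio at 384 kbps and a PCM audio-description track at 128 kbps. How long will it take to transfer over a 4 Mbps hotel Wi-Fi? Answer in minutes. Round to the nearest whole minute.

66 minutes

27 min = 1620 s
Audio total: 384 + 128 = 512 kbps = 0.512 Mbps.
Total bitrate: 9.812 Mbps.
File: 9.812 Mbps × 1620 s = 15895.4 Mb.
At 4 Mbps: 15895.4 / 4 = 3973.9 s ≈ 66.2 minutes.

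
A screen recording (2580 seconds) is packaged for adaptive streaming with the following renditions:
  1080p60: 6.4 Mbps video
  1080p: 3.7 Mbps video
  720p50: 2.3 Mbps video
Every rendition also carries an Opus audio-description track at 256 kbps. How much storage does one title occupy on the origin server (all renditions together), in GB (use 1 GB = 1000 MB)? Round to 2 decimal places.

4.25 GB

Audio: 256 kbps = 0.256 Mbps.
Sum of rendition bitrates: (6.4+0.256) + (3.7+0.256) + (2.3+0.256) = 13.168 Mbps.
× 2580 s = 33,973 Mb = 4,247 MB = 4.247 GB.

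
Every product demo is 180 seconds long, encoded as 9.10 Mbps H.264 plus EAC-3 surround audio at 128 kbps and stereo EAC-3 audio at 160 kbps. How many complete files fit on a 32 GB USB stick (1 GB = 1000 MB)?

Audio total: 128 + 160 = 288 kbps = 0.288 Mbps.
Total bitrate: 9.388 Mbps.
Per item: 9.388 Mbps × 180 s = 1,690 Mb = 211.2 MB.
Capacity: 32 GB = 256,000 Mb; 151.49 items → 151 complete.

151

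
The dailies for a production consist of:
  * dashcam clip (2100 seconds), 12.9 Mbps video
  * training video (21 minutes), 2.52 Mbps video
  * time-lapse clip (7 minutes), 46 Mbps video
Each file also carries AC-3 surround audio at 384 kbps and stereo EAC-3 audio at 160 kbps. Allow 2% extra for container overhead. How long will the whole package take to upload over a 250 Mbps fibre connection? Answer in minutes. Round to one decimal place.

Audio total: 384 + 160 = 544 kbps = 0.544 Mbps.
dashcam clip: 13.444 Mbps × 2100 s × 1.02 = 28797.0 Mb
training video: 3.064 Mbps × 1260 s × 1.02 = 3937.9 Mb
time-lapse clip: 46.544 Mbps × 420 s × 1.02 = 19939.4 Mb
Total: 52674.4 Mb = 6584.3 MB.
At 250 Mbps: 52674.4 / 250 = 211 s ≈ 3.51 minutes.

3.5 minutes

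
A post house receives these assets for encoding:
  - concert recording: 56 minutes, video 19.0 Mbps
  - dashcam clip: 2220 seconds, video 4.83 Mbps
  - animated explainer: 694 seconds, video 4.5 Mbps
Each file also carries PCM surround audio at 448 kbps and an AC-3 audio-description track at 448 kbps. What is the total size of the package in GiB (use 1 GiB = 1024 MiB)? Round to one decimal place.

Audio total: 448 + 448 = 896 kbps = 0.896 Mbps.
concert recording: 19.896 Mbps × 3360 s = 66850.6 Mb
dashcam clip: 5.726 Mbps × 2220 s = 12711.7 Mb
animated explainer: 5.396 Mbps × 694 s = 3744.8 Mb
Total: 83307.1 Mb = 10413.4 MB.
= 9.698 GiB.

9.7 GiB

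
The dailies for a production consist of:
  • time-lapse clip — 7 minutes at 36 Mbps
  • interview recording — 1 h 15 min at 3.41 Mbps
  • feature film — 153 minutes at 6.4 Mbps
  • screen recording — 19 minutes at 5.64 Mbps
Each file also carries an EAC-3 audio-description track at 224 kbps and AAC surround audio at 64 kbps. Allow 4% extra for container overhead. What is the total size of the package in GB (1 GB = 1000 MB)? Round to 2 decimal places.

Audio total: 224 + 64 = 288 kbps = 0.288 Mbps.
time-lapse clip: 36.288 Mbps × 420 s × 1.04 = 15850.6 Mb
interview recording: 3.698 Mbps × 4500 s × 1.04 = 17306.6 Mb
feature film: 6.688 Mbps × 9180 s × 1.04 = 63851.7 Mb
screen recording: 5.928 Mbps × 1140 s × 1.04 = 7028.2 Mb
Total: 104037.1 Mb = 13004.6 MB.
= 13.00 GB.

13.00 GB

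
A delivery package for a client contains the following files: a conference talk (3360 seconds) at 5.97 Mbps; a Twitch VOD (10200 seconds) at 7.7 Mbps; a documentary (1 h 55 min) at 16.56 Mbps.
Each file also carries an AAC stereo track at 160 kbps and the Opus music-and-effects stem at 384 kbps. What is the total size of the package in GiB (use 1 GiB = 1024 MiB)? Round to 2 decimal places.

Audio total: 160 + 384 = 544 kbps = 0.544 Mbps.
conference talk: 6.514 Mbps × 3360 s = 21887.0 Mb
Twitch VOD: 8.244 Mbps × 10200 s = 84088.8 Mb
documentary: 17.104 Mbps × 6900 s = 118017.6 Mb
Total: 223993.4 Mb = 27999.2 MB.
= 26.08 GiB.

26.08 GiB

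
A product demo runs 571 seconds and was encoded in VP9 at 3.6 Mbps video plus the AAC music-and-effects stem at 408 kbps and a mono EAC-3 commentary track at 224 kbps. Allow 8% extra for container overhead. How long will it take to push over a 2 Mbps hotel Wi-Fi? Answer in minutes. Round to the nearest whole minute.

22 minutes

Audio total: 408 + 224 = 632 kbps = 0.632 Mbps.
Total bitrate: 4.232 Mbps.
File: 4.232 Mbps × 571 s = 2416.5 Mb.
With 8% container overhead: ×1.08. → 2609.8 Mb.
At 2 Mbps: 2609.8 / 2 = 1304.9 s ≈ 21.7 minutes.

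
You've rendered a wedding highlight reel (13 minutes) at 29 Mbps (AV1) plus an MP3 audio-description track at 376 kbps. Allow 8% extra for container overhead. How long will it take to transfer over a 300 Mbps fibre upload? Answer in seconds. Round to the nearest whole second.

13 min = 780 s
Audio: 376 kbps = 0.376 Mbps.
Total bitrate: 29.376 Mbps.
File: 29.376 Mbps × 780 s = 22913.3 Mb.
With 8% container overhead: ×1.08. → 24746.3 Mb.
At 300 Mbps: 24746.3 / 300 = 82.5 s ≈ 82.5 seconds.

82 seconds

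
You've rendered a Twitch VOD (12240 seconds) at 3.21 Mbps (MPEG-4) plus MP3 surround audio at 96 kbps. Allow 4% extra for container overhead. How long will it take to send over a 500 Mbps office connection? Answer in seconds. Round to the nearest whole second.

84 seconds

Audio: 96 kbps = 0.096 Mbps.
Total bitrate: 3.306 Mbps.
File: 3.306 Mbps × 12240 s = 40465.4 Mb.
With 4% container overhead: ×1.04. → 42084.1 Mb.
At 500 Mbps: 42084.1 / 500 = 84.2 s ≈ 84.2 seconds.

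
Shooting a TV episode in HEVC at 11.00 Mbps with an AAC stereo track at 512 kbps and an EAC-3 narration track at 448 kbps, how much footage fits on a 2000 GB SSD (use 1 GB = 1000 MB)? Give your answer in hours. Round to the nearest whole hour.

Audio total: 512 + 448 = 960 kbps = 0.960 Mbps.
Total bitrate: 11.00 + 0.960 = 11.960 Mbps.
Capacity: 2000 GB = 16,000,000 Mb.
Recording time: 16,000,000 / 11.960 = 1,337,793 s ≈ 372 hours.

372 hours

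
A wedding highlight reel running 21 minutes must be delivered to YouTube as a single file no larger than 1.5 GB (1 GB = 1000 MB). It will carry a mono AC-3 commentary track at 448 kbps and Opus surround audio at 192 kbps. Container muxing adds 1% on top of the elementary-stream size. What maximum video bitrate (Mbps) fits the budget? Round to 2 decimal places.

Budget: 1.5 GB = 12000.0 Mb.
Stream payload after overhead: 12000.0 / 1.01 = 11881.2 Mb.
21 min = 1260 s
Total bitrate budget: 11881.2 Mb / 1260 s = 9.430 Mbps.
Audio total: 448 + 192 = 640 kbps = 0.640 Mbps.
Video: 9.430 − 0.640 = 8.790 Mbps.

8.79 Mbps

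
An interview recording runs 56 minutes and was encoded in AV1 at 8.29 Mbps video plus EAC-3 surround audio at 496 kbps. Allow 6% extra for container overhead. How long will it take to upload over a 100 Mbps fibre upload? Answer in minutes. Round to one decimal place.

56 min = 3360 s
Audio: 496 kbps = 0.496 Mbps.
Total bitrate: 8.786 Mbps.
File: 8.786 Mbps × 3360 s = 29521.0 Mb.
With 6% container overhead: ×1.06. → 31292.2 Mb.
At 100 Mbps: 31292.2 / 100 = 312.9 s ≈ 5.22 minutes.

5.2 minutes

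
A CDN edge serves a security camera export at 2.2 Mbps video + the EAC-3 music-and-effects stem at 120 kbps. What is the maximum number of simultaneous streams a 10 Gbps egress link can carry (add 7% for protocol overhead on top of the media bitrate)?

4028

Audio: 120 kbps = 0.120 Mbps.
Per-viewer media rate: 2.320 Mbps.
On the wire with 7% overhead: 2.482 Mbps.
10 Gbps = 10,000 Mbps; 10,000 / 2.482 = 4028.36 → 4028 viewers.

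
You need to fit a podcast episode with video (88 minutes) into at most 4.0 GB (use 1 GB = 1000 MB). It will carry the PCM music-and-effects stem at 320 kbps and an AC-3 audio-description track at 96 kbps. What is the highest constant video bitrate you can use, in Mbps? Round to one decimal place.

5.6 Mbps

Budget: 4.0 GB = 32000.0 Mb.
88 min = 5280 s
Total bitrate budget: 32000.0 Mb / 5280 s = 6.061 Mbps.
Audio total: 320 + 96 = 416 kbps = 0.416 Mbps.
Video: 6.061 − 0.416 = 5.645 Mbps.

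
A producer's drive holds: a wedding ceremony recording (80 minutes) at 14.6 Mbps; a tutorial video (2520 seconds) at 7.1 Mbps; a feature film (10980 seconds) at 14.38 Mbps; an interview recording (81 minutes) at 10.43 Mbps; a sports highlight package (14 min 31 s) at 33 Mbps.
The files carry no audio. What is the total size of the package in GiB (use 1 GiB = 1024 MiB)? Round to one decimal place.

37.9 GiB

wedding ceremony recording: 14.600 Mbps × 4800 s = 70080.0 Mb
tutorial video: 7.100 Mbps × 2520 s = 17892.0 Mb
feature film: 14.380 Mbps × 10980 s = 157892.4 Mb
interview recording: 10.430 Mbps × 4860 s = 50689.8 Mb
sports highlight package: 33.000 Mbps × 871 s = 28743.0 Mb
Total: 325297.2 Mb = 40662.2 MB.
= 37.87 GiB.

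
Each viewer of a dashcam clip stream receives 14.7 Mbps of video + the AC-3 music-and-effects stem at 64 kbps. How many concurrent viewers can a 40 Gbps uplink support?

2709

Audio: 64 kbps = 0.064 Mbps.
Per-viewer media rate: 14.764 Mbps.
40 Gbps = 40,000 Mbps; 40,000 / 14.764 = 2709.29 → 2709 viewers.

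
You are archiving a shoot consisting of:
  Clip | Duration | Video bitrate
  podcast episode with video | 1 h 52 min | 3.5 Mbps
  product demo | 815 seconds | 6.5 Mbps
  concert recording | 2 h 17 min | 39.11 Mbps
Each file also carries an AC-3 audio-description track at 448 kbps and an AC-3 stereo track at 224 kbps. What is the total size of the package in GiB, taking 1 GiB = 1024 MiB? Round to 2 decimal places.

42.01 GiB

Audio total: 448 + 224 = 672 kbps = 0.672 Mbps.
podcast episode with video: 4.172 Mbps × 6720 s = 28035.8 Mb
product demo: 7.172 Mbps × 815 s = 5845.2 Mb
concert recording: 39.782 Mbps × 8220 s = 327008.0 Mb
Total: 360889.1 Mb = 45111.1 MB.
= 42.01 GiB.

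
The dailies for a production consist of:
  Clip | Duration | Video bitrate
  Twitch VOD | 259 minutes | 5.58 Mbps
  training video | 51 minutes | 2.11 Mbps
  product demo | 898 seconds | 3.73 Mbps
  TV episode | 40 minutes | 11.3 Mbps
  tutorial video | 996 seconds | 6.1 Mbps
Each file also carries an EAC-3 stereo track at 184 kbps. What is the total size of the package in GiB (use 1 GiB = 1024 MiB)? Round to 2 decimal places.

Audio: 184 kbps = 0.184 Mbps.
Twitch VOD: 5.764 Mbps × 15540 s = 89572.6 Mb
training video: 2.294 Mbps × 3060 s = 7019.6 Mb
product demo: 3.914 Mbps × 898 s = 3514.8 Mb
TV episode: 11.484 Mbps × 2400 s = 27561.6 Mb
tutorial video: 6.284 Mbps × 996 s = 6258.9 Mb
Total: 133927.4 Mb = 16740.9 MB.
= 15.59 GiB.

15.59 GiB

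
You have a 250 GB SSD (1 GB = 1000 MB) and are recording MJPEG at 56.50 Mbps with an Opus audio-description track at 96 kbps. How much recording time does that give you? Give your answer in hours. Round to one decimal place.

9.8 hours

Audio: 96 kbps = 0.096 Mbps.
Total bitrate: 56.50 + 0.096 = 56.596 Mbps.
Capacity: 250 GB = 2,000,000 Mb.
Recording time: 2,000,000 / 56.596 = 35,338 s ≈ 9.82 hours.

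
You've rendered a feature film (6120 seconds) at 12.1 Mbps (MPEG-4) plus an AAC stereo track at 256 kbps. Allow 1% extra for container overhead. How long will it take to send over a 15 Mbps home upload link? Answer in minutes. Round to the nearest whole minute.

Audio: 256 kbps = 0.256 Mbps.
Total bitrate: 12.356 Mbps.
File: 12.356 Mbps × 6120 s = 75618.7 Mb.
With 1% container overhead: ×1.01. → 76374.9 Mb.
At 15 Mbps: 76374.9 / 15 = 5091.7 s ≈ 84.9 minutes.

85 minutes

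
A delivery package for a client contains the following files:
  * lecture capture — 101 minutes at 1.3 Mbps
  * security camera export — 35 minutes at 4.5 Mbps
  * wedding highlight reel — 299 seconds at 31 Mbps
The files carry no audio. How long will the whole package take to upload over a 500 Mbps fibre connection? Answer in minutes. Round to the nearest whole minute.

1 minutes

lecture capture: 1.300 Mbps × 6060 s = 7878.0 Mb
security camera export: 4.500 Mbps × 2100 s = 9450.0 Mb
wedding highlight reel: 31.000 Mbps × 299 s = 9269.0 Mb
Total: 26597.0 Mb = 3324.6 MB.
At 500 Mbps: 26597.0 / 500 = 53 s ≈ 0.887 minutes.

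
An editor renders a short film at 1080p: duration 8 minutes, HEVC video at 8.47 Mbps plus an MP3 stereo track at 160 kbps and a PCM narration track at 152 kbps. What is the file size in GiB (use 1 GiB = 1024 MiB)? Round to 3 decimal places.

0.491 GiB

8 min = 480 s
Audio total: 160 + 152 = 312 kbps = 0.312 Mbps.
Total bitrate: 8.47 + 0.312 = 8.782 Mbps.
Stream data: 8.782 Mbps × 480 s = 4215.4 Mb.
4,215 Mb = 526,920,000 bytes ÷ 1,073,741,824 = 0.4907 GiB.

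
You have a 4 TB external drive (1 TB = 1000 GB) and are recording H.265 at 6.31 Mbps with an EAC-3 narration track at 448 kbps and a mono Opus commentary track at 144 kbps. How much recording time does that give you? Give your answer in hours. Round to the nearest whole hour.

1288 hours

Audio total: 448 + 144 = 592 kbps = 0.592 Mbps.
Total bitrate: 6.31 + 0.592 = 6.902 Mbps.
Capacity: 4 TB = 32,000,000 Mb.
Recording time: 32,000,000 / 6.902 = 4,636,337 s ≈ 1,288 hours.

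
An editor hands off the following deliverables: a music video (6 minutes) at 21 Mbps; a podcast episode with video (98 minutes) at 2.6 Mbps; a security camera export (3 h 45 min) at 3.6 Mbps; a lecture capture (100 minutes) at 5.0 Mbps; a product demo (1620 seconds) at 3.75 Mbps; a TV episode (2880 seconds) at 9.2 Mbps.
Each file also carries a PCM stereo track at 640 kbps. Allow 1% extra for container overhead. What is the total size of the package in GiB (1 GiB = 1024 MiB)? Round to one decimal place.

18.0 GiB

Audio: 640 kbps = 0.640 Mbps.
music video: 21.640 Mbps × 360 s × 1.01 = 7868.3 Mb
podcast episode with video: 3.240 Mbps × 5880 s × 1.01 = 19241.7 Mb
security camera export: 4.240 Mbps × 13500 s × 1.01 = 57812.4 Mb
lecture capture: 5.640 Mbps × 6000 s × 1.01 = 34178.4 Mb
product demo: 4.390 Mbps × 1620 s × 1.01 = 7182.9 Mb
TV episode: 9.840 Mbps × 2880 s × 1.01 = 28622.6 Mb
Total: 154906.3 Mb = 19363.3 MB.
= 18.03 GiB.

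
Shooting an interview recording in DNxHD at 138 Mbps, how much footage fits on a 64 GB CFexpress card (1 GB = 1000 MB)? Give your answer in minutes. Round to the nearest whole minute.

Capacity: 64 GB = 512,000 Mb.
Recording time: 512,000 / 138.000 = 3,710 s ≈ 61.8 minutes.

62 minutes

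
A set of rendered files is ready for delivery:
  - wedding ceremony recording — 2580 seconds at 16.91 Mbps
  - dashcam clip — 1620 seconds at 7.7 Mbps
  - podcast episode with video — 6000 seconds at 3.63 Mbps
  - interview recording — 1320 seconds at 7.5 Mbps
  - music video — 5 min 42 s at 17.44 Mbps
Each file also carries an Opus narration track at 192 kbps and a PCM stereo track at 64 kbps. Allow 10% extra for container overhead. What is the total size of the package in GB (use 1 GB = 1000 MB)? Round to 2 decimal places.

13.31 GB

Audio total: 192 + 64 = 256 kbps = 0.256 Mbps.
wedding ceremony recording: 17.166 Mbps × 2580 s × 1.10 = 48717.1 Mb
dashcam clip: 7.956 Mbps × 1620 s × 1.10 = 14177.6 Mb
podcast episode with video: 3.886 Mbps × 6000 s × 1.10 = 25647.6 Mb
interview recording: 7.756 Mbps × 1320 s × 1.10 = 11261.7 Mb
music video: 17.696 Mbps × 342 s × 1.10 = 6657.2 Mb
Total: 106461.2 Mb = 13307.7 MB.
= 13.31 GB.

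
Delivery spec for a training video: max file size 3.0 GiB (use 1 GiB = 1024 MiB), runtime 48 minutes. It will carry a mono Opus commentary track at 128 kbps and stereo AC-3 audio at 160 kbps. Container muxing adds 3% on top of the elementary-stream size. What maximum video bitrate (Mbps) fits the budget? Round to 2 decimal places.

Budget: 3.0 GiB = 25769.8 Mb.
Stream payload after overhead: 25769.8 / 1.03 = 25019.2 Mb.
48 min = 2880 s
Total bitrate budget: 25019.2 Mb / 2880 s = 8.687 Mbps.
Audio total: 128 + 160 = 288 kbps = 0.288 Mbps.
Video: 8.687 − 0.288 = 8.399 Mbps.

8.40 Mbps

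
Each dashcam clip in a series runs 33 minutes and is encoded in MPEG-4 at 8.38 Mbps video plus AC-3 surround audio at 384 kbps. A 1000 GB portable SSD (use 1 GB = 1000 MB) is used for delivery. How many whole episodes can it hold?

461

33 min = 1980 s
Audio: 384 kbps = 0.384 Mbps.
Total bitrate: 8.764 Mbps.
Per item: 8.764 Mbps × 1980 s = 17,353 Mb = 2,169 MB.
Capacity: 1000 GB = 8,000,000 Mb; 461.02 items → 461 complete.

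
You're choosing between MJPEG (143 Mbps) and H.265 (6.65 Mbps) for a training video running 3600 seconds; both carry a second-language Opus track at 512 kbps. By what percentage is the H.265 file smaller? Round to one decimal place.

Audio: 512 kbps = 0.512 Mbps.
MJPEG: 143.512 Mbps × 3600 s = 516643.2 Mb = 64.580 GB.
H.265: 7.162 Mbps × 3600 s = 25783.2 Mb = 3.223 GB.
Reduction: (1 − 3.223/64.580) × 100 = 95.01%.

95.0%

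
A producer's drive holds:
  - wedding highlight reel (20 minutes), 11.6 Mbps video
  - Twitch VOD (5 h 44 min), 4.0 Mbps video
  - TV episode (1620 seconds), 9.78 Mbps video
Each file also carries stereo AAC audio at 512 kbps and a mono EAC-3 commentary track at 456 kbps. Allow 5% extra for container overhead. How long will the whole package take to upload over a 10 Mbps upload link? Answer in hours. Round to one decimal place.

Audio total: 512 + 456 = 968 kbps = 0.968 Mbps.
wedding highlight reel: 12.568 Mbps × 1200 s × 1.05 = 15835.7 Mb
Twitch VOD: 4.968 Mbps × 20640 s × 1.05 = 107666.5 Mb
TV episode: 10.748 Mbps × 1620 s × 1.05 = 18282.3 Mb
Total: 141784.5 Mb = 17723.1 MB.
At 10 Mbps: 141784.5 / 10 = 14178 s ≈ 3.94 hours.

3.9 hours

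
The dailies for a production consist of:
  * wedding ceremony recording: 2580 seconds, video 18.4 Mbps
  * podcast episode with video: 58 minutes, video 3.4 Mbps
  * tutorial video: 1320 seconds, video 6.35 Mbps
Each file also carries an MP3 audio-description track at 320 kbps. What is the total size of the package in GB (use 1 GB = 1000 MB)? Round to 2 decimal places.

Audio: 320 kbps = 0.320 Mbps.
wedding ceremony recording: 18.720 Mbps × 2580 s = 48297.6 Mb
podcast episode with video: 3.720 Mbps × 3480 s = 12945.6 Mb
tutorial video: 6.670 Mbps × 1320 s = 8804.4 Mb
Total: 70047.6 Mb = 8756.0 MB.
= 8.756 GB.

8.76 GB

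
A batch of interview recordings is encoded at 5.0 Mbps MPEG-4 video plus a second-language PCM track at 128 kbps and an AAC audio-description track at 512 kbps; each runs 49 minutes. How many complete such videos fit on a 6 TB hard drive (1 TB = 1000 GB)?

2894

49 min = 2940 s
Audio total: 128 + 512 = 640 kbps = 0.640 Mbps.
Total bitrate: 5.640 Mbps.
Per item: 5.640 Mbps × 2940 s = 16,582 Mb = 2,073 MB.
Capacity: 6 TB = 48,000,000 Mb; 2894.77 items → 2894 complete.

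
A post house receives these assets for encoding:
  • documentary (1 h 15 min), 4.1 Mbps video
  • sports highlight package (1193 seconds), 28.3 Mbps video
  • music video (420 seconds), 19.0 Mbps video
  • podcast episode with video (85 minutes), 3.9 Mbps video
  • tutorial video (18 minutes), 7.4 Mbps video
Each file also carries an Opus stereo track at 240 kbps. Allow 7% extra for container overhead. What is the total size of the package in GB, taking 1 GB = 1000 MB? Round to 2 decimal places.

Audio: 240 kbps = 0.240 Mbps.
documentary: 4.340 Mbps × 4500 s × 1.07 = 20897.1 Mb
sports highlight package: 28.540 Mbps × 1193 s × 1.07 = 36431.6 Mb
music video: 19.240 Mbps × 420 s × 1.07 = 8646.5 Mb
podcast episode with video: 4.140 Mbps × 5100 s × 1.07 = 22592.0 Mb
tutorial video: 7.640 Mbps × 1080 s × 1.07 = 8828.8 Mb
Total: 97395.9 Mb = 12174.5 MB.
= 12.17 GB.

12.17 GB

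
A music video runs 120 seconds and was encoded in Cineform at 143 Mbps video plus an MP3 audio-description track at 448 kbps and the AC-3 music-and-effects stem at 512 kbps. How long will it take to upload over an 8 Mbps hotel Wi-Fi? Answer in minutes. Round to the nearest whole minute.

Audio total: 448 + 512 = 960 kbps = 0.960 Mbps.
Total bitrate: 143.960 Mbps.
File: 143.960 Mbps × 120 s = 17275.2 Mb.
At 8 Mbps: 17275.2 / 8 = 2159.4 s ≈ 36 minutes.

36 minutes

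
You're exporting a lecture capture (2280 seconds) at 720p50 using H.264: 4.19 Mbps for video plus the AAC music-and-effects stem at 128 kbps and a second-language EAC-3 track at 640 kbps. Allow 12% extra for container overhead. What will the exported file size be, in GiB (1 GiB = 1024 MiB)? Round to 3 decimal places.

Audio total: 128 + 640 = 768 kbps = 0.768 Mbps.
Total bitrate: 4.19 + 0.768 = 4.958 Mbps.
Stream data: 4.958 Mbps × 2280 s = 11304.2 Mb.
With 12% container overhead: ×1.12.
12,661 Mb = 1,582,593,600 bytes ÷ 1,073,741,824 = 1.474 GiB.

1.474 GiB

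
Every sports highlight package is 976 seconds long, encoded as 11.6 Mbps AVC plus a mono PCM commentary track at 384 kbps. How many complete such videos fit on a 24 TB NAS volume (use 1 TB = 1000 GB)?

Audio: 384 kbps = 0.384 Mbps.
Total bitrate: 11.984 Mbps.
Per item: 11.984 Mbps × 976 s = 11,696 Mb = 1,462 MB.
Capacity: 24 TB = 192,000,000 Mb; 16415.33 items → 16415 complete.

16415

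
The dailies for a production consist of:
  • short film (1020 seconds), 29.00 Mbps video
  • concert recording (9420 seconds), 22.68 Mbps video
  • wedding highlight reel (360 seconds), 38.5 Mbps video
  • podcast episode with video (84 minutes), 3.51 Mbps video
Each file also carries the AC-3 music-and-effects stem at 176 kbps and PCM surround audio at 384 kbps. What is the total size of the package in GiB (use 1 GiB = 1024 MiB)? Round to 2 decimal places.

33.02 GiB

Audio total: 176 + 384 = 560 kbps = 0.560 Mbps.
short film: 29.560 Mbps × 1020 s = 30151.2 Mb
concert recording: 23.240 Mbps × 9420 s = 218920.8 Mb
wedding highlight reel: 39.060 Mbps × 360 s = 14061.6 Mb
podcast episode with video: 4.070 Mbps × 5040 s = 20512.8 Mb
Total: 283646.4 Mb = 35455.8 MB.
= 33.02 GiB.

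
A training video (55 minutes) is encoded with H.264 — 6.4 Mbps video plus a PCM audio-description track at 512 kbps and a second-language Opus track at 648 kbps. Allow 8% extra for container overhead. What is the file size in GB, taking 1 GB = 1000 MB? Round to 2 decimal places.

55 min = 3300 s
Audio total: 512 + 648 = 1160 kbps = 1.160 Mbps.
Total bitrate: 6.4 + 1.160 = 7.560 Mbps.
Stream data: 7.560 Mbps × 3300 s = 24948.0 Mb.
With 8% container overhead: ×1.08.
26,944 Mb ÷ 8 = 3,368 MB → 3.368 GB.

3.37 GB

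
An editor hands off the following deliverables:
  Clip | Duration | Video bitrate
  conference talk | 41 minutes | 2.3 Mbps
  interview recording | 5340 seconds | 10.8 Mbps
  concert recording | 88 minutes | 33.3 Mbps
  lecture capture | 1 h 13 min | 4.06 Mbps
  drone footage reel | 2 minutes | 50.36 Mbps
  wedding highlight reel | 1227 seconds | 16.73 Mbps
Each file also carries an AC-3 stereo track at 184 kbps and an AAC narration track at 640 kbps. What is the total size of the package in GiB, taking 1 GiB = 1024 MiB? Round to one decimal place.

34.8 GiB

Audio total: 184 + 640 = 824 kbps = 0.824 Mbps.
conference talk: 3.124 Mbps × 2460 s = 7685.0 Mb
interview recording: 11.624 Mbps × 5340 s = 62072.2 Mb
concert recording: 34.124 Mbps × 5280 s = 180174.7 Mb
lecture capture: 4.884 Mbps × 4380 s = 21391.9 Mb
drone footage reel: 51.184 Mbps × 120 s = 6142.1 Mb
wedding highlight reel: 17.554 Mbps × 1227 s = 21538.8 Mb
Total: 299004.7 Mb = 37375.6 MB.
= 34.81 GiB.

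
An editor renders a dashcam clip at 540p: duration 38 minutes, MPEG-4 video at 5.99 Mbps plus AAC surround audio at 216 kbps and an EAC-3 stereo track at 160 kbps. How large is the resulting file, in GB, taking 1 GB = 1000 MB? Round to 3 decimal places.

1.814 GB

38 min = 2280 s
Audio total: 216 + 160 = 376 kbps = 0.376 Mbps.
Total bitrate: 5.99 + 0.376 = 6.366 Mbps.
Stream data: 6.366 Mbps × 2280 s = 14514.5 Mb.
14,514 Mb ÷ 8 = 1,814 MB → 1.814 GB.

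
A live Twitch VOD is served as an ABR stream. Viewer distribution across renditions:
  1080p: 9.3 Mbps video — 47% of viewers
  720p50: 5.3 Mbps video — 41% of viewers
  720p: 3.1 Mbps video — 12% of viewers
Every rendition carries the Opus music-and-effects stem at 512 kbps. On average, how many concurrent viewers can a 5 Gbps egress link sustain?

673

Audio: 512 kbps = 0.512 Mbps.
Average per-viewer bitrate: 0.47×9.812 + 0.41×5.812 + 0.12×3.612 = 7.428 Mbps.
5 Gbps = 5,000 Mbps; 5,000 / 7.428 = 673.13 → 673.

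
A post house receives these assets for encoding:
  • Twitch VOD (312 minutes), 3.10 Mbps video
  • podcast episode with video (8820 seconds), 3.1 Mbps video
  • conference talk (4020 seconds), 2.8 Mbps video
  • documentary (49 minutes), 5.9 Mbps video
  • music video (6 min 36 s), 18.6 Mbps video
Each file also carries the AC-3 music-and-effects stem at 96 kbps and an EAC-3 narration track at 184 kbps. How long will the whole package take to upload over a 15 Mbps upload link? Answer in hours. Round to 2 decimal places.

Audio total: 96 + 184 = 280 kbps = 0.280 Mbps.
Twitch VOD: 3.380 Mbps × 18720 s = 63273.6 Mb
podcast episode with video: 3.380 Mbps × 8820 s = 29811.6 Mb
conference talk: 3.080 Mbps × 4020 s = 12381.6 Mb
documentary: 6.180 Mbps × 2940 s = 18169.2 Mb
music video: 18.880 Mbps × 396 s = 7476.5 Mb
Total: 131112.5 Mb = 16389.1 MB.
At 15 Mbps: 131112.5 / 15 = 8741 s ≈ 2.43 hours.

2.43 hours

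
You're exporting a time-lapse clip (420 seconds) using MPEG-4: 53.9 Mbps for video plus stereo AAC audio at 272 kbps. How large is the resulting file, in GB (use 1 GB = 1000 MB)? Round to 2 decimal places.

2.84 GB

Audio: 272 kbps = 0.272 Mbps.
Total bitrate: 53.9 + 0.272 = 54.172 Mbps.
Stream data: 54.172 Mbps × 420 s = 22752.2 Mb.
22,752 Mb ÷ 8 = 2,844 MB → 2.844 GB.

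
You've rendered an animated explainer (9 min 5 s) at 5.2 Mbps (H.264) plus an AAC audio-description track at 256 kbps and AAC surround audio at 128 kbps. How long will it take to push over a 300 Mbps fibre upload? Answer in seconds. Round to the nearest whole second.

9 min 5 s = 545 s
Audio total: 256 + 128 = 384 kbps = 0.384 Mbps.
Total bitrate: 5.584 Mbps.
File: 5.584 Mbps × 545 s = 3043.3 Mb.
At 300 Mbps: 3043.3 / 300 = 10.1 s ≈ 10.1 seconds.

10 seconds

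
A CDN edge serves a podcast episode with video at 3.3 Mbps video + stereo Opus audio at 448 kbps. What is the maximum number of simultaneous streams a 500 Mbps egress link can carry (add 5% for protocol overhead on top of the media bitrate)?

Audio: 448 kbps = 0.448 Mbps.
Per-viewer media rate: 3.748 Mbps.
On the wire with 5% overhead: 3.935 Mbps.
500 Mbps = 500.0 Mbps; 500.0 / 3.935 = 127.05 → 127 viewers.

127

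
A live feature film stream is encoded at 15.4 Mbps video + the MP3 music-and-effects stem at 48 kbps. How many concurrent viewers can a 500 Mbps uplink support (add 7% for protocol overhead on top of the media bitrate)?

Audio: 48 kbps = 0.048 Mbps.
Per-viewer media rate: 15.448 Mbps.
On the wire with 7% overhead: 16.529 Mbps.
500 Mbps = 500.0 Mbps; 500.0 / 16.529 = 30.25 → 30 viewers.

30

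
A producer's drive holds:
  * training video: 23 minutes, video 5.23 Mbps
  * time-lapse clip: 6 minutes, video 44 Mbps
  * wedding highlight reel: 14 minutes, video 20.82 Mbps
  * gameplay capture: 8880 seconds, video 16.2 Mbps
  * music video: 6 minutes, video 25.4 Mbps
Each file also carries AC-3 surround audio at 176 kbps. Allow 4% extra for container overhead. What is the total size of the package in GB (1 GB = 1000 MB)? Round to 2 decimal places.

Audio: 176 kbps = 0.176 Mbps.
training video: 5.406 Mbps × 1380 s × 1.04 = 7758.7 Mb
time-lapse clip: 44.176 Mbps × 360 s × 1.04 = 16539.5 Mb
wedding highlight reel: 20.996 Mbps × 840 s × 1.04 = 18342.1 Mb
gameplay capture: 16.376 Mbps × 8880 s × 1.04 = 151235.6 Mb
music video: 25.576 Mbps × 360 s × 1.04 = 9575.7 Mb
Total: 203451.6 Mb = 25431.4 MB.
= 25.43 GB.

25.43 GB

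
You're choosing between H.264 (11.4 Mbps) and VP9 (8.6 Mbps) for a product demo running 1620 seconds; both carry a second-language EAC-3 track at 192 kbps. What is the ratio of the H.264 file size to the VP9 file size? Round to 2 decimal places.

1.32

Audio: 192 kbps = 0.192 Mbps.
H.264: 11.592 Mbps × 1620 s = 18779.0 Mb = 2.186 GiB.
VP9: 8.792 Mbps × 1620 s = 14243.0 Mb = 1.658 GiB.
Ratio: 2.186 / 1.658 = 1.318.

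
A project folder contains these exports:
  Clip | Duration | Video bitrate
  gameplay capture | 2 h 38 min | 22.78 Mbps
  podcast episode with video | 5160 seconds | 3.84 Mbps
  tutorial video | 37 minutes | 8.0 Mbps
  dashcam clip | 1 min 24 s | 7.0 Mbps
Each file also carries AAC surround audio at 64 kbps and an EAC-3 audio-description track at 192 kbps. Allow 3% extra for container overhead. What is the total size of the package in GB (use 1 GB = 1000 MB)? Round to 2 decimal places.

33.28 GB

Audio total: 64 + 192 = 256 kbps = 0.256 Mbps.
gameplay capture: 23.036 Mbps × 9480 s × 1.03 = 224932.7 Mb
podcast episode with video: 4.096 Mbps × 5160 s × 1.03 = 21769.4 Mb
tutorial video: 8.256 Mbps × 2220 s × 1.03 = 18878.2 Mb
dashcam clip: 7.256 Mbps × 84 s × 1.03 = 627.8 Mb
Total: 266208.1 Mb = 33276.0 MB.
= 33.28 GB.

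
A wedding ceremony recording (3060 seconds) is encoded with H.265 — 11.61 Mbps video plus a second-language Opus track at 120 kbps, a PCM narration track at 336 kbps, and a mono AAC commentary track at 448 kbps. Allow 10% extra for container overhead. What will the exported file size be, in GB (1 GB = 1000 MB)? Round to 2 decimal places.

Audio total: 120 + 336 + 448 = 904 kbps = 0.904 Mbps.
Total bitrate: 11.61 + 0.904 = 12.514 Mbps.
Stream data: 12.514 Mbps × 3060 s = 38292.8 Mb.
With 10% container overhead: ×1.10.
42,122 Mb ÷ 8 = 5,265 MB → 5.265 GB.

5.27 GB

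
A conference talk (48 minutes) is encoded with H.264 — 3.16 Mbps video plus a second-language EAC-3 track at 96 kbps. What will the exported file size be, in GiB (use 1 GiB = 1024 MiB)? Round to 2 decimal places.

48 min = 2880 s
Audio: 96 kbps = 0.096 Mbps.
Total bitrate: 3.16 + 0.096 = 3.256 Mbps.
Stream data: 3.256 Mbps × 2880 s = 9377.3 Mb.
9,377 Mb = 1,172,160,000 bytes ÷ 1,073,741,824 = 1.092 GiB.

1.09 GiB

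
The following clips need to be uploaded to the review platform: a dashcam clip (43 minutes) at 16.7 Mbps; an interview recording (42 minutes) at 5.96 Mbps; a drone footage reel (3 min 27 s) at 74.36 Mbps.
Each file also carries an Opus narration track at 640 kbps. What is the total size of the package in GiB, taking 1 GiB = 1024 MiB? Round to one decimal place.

9.0 GiB

Audio: 640 kbps = 0.640 Mbps.
dashcam clip: 17.340 Mbps × 2580 s = 44737.2 Mb
interview recording: 6.600 Mbps × 2520 s = 16632.0 Mb
drone footage reel: 75.000 Mbps × 207 s = 15525.0 Mb
Total: 76894.2 Mb = 9611.8 MB.
= 8.952 GiB.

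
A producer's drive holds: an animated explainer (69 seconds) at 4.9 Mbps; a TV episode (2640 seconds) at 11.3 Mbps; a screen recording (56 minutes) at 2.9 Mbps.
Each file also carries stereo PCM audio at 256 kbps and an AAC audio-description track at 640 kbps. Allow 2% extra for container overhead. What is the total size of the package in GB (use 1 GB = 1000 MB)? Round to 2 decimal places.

5.78 GB

Audio total: 256 + 640 = 896 kbps = 0.896 Mbps.
animated explainer: 5.796 Mbps × 69 s × 1.02 = 407.9 Mb
TV episode: 12.196 Mbps × 2640 s × 1.02 = 32841.4 Mb
screen recording: 3.796 Mbps × 3360 s × 1.02 = 13009.7 Mb
Total: 46259.0 Mb = 5782.4 MB.
= 5.782 GB.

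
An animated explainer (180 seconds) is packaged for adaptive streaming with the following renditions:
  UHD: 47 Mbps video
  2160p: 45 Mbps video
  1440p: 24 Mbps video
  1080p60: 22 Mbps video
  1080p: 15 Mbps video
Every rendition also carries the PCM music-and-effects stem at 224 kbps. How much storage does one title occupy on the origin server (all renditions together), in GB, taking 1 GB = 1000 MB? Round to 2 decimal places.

3.47 GB

Audio: 224 kbps = 0.224 Mbps.
Sum of rendition bitrates: (47+0.224) + (45+0.224) + (24+0.224) + (22+0.224) + (15+0.224) = 154.120 Mbps.
× 180 s = 27,742 Mb = 3,468 MB = 3.468 GB.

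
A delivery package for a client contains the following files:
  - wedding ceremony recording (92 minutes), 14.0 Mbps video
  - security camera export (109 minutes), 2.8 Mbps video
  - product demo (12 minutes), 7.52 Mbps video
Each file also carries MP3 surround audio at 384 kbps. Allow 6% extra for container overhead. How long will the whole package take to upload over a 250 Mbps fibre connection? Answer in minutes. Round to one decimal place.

7.5 minutes

Audio: 384 kbps = 0.384 Mbps.
wedding ceremony recording: 14.384 Mbps × 5520 s × 1.06 = 84163.7 Mb
security camera export: 3.184 Mbps × 6540 s × 1.06 = 22072.8 Mb
product demo: 7.904 Mbps × 720 s × 1.06 = 6032.3 Mb
Total: 112268.8 Mb = 14033.6 MB.
At 250 Mbps: 112268.8 / 250 = 449 s ≈ 7.48 minutes.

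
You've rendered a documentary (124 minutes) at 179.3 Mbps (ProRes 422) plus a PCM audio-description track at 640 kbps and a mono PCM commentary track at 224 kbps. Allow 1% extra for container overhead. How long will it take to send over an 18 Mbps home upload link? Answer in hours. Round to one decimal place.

20.9 hours

124 min = 7440 s
Audio total: 640 + 224 = 864 kbps = 0.864 Mbps.
Total bitrate: 180.164 Mbps.
File: 180.164 Mbps × 7440 s = 1340420.2 Mb.
With 1% container overhead: ×1.01. → 1353824.4 Mb.
At 18 Mbps: 1353824.4 / 18 = 75212.5 s ≈ 20.9 hours.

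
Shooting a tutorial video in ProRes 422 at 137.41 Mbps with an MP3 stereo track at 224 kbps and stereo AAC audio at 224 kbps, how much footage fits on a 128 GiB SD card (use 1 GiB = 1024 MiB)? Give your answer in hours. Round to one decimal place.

Audio total: 224 + 224 = 448 kbps = 0.448 Mbps.
Total bitrate: 137.41 + 0.448 = 137.858 Mbps.
Capacity: 128 GiB = 1,099,512 Mb.
Recording time: 1,099,512 / 137.858 = 7,976 s ≈ 2.22 hours.

2.2 hours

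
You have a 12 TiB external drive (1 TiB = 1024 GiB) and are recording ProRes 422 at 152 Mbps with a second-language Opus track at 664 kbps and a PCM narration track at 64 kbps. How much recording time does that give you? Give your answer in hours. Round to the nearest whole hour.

192 hours

Audio total: 664 + 64 = 728 kbps = 0.728 Mbps.
Total bitrate: 152 + 0.728 = 152.728 Mbps.
Capacity: 12 TiB = 105,553,116 Mb.
Recording time: 105,553,116 / 152.728 = 691,118 s ≈ 192 hours.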